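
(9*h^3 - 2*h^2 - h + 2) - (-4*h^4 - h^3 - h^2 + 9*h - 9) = 4*h^4 + 10*h^3 - h^2 - 10*h + 11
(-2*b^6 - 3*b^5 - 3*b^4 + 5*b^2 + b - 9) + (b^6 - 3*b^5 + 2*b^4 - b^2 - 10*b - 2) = -b^6 - 6*b^5 - b^4 + 4*b^2 - 9*b - 11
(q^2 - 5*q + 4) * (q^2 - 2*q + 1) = q^4 - 7*q^3 + 15*q^2 - 13*q + 4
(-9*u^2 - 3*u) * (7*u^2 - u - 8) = -63*u^4 - 12*u^3 + 75*u^2 + 24*u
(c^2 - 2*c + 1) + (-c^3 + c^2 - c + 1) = -c^3 + 2*c^2 - 3*c + 2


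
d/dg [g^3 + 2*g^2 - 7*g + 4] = 3*g^2 + 4*g - 7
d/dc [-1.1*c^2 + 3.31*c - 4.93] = 3.31 - 2.2*c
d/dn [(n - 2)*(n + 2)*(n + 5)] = 3*n^2 + 10*n - 4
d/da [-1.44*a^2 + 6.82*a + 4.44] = 6.82 - 2.88*a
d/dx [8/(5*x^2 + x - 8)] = 8*(-10*x - 1)/(5*x^2 + x - 8)^2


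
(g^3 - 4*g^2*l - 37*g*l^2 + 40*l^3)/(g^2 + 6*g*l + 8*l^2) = (g^3 - 4*g^2*l - 37*g*l^2 + 40*l^3)/(g^2 + 6*g*l + 8*l^2)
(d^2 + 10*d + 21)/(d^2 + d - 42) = (d + 3)/(d - 6)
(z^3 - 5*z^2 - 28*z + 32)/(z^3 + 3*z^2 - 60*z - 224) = (z - 1)/(z + 7)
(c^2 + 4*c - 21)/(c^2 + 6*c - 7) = (c - 3)/(c - 1)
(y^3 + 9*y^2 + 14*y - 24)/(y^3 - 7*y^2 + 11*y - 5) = (y^2 + 10*y + 24)/(y^2 - 6*y + 5)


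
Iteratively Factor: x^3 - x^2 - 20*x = (x)*(x^2 - x - 20) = x*(x - 5)*(x + 4)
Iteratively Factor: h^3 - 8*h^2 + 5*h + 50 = (h + 2)*(h^2 - 10*h + 25) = (h - 5)*(h + 2)*(h - 5)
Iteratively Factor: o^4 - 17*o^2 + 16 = (o - 1)*(o^3 + o^2 - 16*o - 16) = (o - 1)*(o + 1)*(o^2 - 16) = (o - 1)*(o + 1)*(o + 4)*(o - 4)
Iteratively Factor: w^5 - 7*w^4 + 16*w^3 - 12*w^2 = (w - 2)*(w^4 - 5*w^3 + 6*w^2) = w*(w - 2)*(w^3 - 5*w^2 + 6*w) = w*(w - 3)*(w - 2)*(w^2 - 2*w) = w*(w - 3)*(w - 2)^2*(w)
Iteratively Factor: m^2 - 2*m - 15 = (m - 5)*(m + 3)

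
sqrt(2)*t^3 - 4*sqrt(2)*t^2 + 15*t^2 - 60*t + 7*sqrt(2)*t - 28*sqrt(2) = (t - 4)*(t + 7*sqrt(2))*(sqrt(2)*t + 1)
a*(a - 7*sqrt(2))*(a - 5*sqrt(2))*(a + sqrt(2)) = a^4 - 11*sqrt(2)*a^3 + 46*a^2 + 70*sqrt(2)*a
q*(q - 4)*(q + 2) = q^3 - 2*q^2 - 8*q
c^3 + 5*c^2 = c^2*(c + 5)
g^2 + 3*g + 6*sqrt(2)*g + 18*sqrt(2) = (g + 3)*(g + 6*sqrt(2))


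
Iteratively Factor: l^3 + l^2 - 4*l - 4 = (l + 2)*(l^2 - l - 2) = (l + 1)*(l + 2)*(l - 2)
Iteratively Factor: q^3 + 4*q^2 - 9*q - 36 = (q + 3)*(q^2 + q - 12) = (q + 3)*(q + 4)*(q - 3)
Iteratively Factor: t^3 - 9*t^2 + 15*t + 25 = (t + 1)*(t^2 - 10*t + 25) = (t - 5)*(t + 1)*(t - 5)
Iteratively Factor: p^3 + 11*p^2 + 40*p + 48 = (p + 4)*(p^2 + 7*p + 12) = (p + 4)^2*(p + 3)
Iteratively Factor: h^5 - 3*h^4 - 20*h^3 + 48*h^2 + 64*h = (h + 1)*(h^4 - 4*h^3 - 16*h^2 + 64*h) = h*(h + 1)*(h^3 - 4*h^2 - 16*h + 64) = h*(h - 4)*(h + 1)*(h^2 - 16) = h*(h - 4)^2*(h + 1)*(h + 4)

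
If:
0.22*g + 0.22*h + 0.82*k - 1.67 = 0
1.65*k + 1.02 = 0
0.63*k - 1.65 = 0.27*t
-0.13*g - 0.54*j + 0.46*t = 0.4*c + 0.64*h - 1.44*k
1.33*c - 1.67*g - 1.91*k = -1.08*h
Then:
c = -3.52146075409059*j - 55.409379369394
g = -1.70310647379654*j - 22.4825827856246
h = 1.70310647379654*j + 32.3776241079386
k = -0.62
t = -7.55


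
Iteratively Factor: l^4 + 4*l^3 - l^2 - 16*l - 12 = (l + 2)*(l^3 + 2*l^2 - 5*l - 6) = (l - 2)*(l + 2)*(l^2 + 4*l + 3) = (l - 2)*(l + 1)*(l + 2)*(l + 3)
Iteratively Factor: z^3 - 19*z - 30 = (z + 3)*(z^2 - 3*z - 10) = (z - 5)*(z + 3)*(z + 2)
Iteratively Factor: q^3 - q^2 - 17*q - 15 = (q + 3)*(q^2 - 4*q - 5) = (q - 5)*(q + 3)*(q + 1)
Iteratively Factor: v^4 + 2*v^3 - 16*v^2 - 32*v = (v - 4)*(v^3 + 6*v^2 + 8*v) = v*(v - 4)*(v^2 + 6*v + 8) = v*(v - 4)*(v + 2)*(v + 4)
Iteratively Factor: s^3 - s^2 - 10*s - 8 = (s + 1)*(s^2 - 2*s - 8) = (s + 1)*(s + 2)*(s - 4)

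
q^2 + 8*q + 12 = (q + 2)*(q + 6)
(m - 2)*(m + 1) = m^2 - m - 2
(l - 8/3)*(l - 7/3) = l^2 - 5*l + 56/9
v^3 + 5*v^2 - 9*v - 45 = (v - 3)*(v + 3)*(v + 5)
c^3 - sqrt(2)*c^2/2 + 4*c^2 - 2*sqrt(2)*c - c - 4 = (c + 4)*(c - sqrt(2))*(c + sqrt(2)/2)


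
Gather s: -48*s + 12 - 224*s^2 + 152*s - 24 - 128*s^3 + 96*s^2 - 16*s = -128*s^3 - 128*s^2 + 88*s - 12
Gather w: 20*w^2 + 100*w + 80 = 20*w^2 + 100*w + 80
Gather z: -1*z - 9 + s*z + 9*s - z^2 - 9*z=9*s - z^2 + z*(s - 10) - 9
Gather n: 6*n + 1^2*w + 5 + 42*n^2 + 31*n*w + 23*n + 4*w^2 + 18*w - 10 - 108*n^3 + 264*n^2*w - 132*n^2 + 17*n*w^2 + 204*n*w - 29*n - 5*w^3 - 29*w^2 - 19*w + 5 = -108*n^3 + n^2*(264*w - 90) + n*(17*w^2 + 235*w) - 5*w^3 - 25*w^2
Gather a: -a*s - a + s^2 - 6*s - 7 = a*(-s - 1) + s^2 - 6*s - 7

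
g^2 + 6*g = g*(g + 6)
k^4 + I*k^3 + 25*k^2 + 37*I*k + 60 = (k - 5*I)*(k - I)*(k + 3*I)*(k + 4*I)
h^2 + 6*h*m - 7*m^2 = (h - m)*(h + 7*m)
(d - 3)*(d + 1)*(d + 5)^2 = d^4 + 8*d^3 + 2*d^2 - 80*d - 75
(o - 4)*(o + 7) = o^2 + 3*o - 28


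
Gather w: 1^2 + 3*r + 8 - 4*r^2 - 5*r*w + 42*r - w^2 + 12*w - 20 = -4*r^2 + 45*r - w^2 + w*(12 - 5*r) - 11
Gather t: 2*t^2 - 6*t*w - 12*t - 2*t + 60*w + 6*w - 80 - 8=2*t^2 + t*(-6*w - 14) + 66*w - 88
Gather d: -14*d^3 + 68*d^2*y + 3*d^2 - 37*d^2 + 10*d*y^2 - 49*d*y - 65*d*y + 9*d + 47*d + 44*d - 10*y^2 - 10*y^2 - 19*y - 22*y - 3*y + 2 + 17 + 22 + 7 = -14*d^3 + d^2*(68*y - 34) + d*(10*y^2 - 114*y + 100) - 20*y^2 - 44*y + 48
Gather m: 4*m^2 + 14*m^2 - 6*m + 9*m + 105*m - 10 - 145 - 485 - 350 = 18*m^2 + 108*m - 990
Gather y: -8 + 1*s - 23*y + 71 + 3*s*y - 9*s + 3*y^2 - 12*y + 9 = -8*s + 3*y^2 + y*(3*s - 35) + 72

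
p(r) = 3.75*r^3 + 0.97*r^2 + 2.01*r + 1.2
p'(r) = 11.25*r^2 + 1.94*r + 2.01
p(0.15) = 1.54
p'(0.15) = 2.55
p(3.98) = 260.98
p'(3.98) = 187.94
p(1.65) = 24.00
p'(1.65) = 35.84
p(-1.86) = -23.31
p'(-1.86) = 37.32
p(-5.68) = -666.11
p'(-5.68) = 353.94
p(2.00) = 39.10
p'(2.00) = 50.89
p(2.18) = 49.04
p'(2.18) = 59.70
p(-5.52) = -611.08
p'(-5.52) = 334.09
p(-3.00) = -97.35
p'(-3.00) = 97.44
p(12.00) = 6645.00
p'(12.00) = 1645.29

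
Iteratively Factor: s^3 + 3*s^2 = (s + 3)*(s^2) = s*(s + 3)*(s)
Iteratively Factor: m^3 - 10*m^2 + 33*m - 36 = (m - 3)*(m^2 - 7*m + 12) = (m - 3)^2*(m - 4)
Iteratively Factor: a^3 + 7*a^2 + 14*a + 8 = (a + 1)*(a^2 + 6*a + 8) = (a + 1)*(a + 2)*(a + 4)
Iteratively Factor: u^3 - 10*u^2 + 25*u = (u)*(u^2 - 10*u + 25) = u*(u - 5)*(u - 5)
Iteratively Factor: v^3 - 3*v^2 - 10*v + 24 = (v - 2)*(v^2 - v - 12) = (v - 2)*(v + 3)*(v - 4)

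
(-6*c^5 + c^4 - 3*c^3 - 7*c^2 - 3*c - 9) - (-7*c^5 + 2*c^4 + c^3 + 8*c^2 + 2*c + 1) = c^5 - c^4 - 4*c^3 - 15*c^2 - 5*c - 10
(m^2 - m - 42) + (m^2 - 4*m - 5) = 2*m^2 - 5*m - 47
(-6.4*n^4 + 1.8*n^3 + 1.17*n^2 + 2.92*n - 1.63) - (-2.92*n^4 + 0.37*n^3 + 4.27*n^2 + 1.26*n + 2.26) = -3.48*n^4 + 1.43*n^3 - 3.1*n^2 + 1.66*n - 3.89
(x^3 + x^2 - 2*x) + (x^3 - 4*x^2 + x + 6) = 2*x^3 - 3*x^2 - x + 6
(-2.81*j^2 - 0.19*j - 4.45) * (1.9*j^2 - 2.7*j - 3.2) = -5.339*j^4 + 7.226*j^3 + 1.05*j^2 + 12.623*j + 14.24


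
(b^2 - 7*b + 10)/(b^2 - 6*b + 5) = (b - 2)/(b - 1)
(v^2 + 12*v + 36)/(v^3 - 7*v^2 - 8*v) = (v^2 + 12*v + 36)/(v*(v^2 - 7*v - 8))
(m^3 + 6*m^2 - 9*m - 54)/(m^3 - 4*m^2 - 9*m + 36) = (m + 6)/(m - 4)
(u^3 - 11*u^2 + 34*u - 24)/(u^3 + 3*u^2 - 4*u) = (u^2 - 10*u + 24)/(u*(u + 4))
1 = 1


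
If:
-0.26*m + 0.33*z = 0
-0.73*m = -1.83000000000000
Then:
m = 2.51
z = 1.98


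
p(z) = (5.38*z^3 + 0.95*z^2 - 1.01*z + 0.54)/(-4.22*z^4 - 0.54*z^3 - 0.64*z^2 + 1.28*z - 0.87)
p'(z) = (16.14*z^2 + 1.9*z - 1.01)/(-4.22*z^4 - 0.54*z^3 - 0.64*z^2 + 1.28*z - 0.87) + (5.38*z^3 + 0.95*z^2 - 1.01*z + 0.54)*(16.88*z^3 + 1.62*z^2 + 1.28*z - 1.28)/(-4.22*z^4 - 0.54*z^3 - 0.64*z^2 + 1.28*z - 0.87)^2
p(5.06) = -0.25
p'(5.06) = 0.05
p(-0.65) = -0.05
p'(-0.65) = -1.88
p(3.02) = -0.42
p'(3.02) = 0.14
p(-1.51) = 0.59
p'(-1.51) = 0.04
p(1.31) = -0.93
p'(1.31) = 0.65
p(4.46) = -0.29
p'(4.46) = 0.06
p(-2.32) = 0.48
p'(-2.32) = 0.15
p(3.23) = -0.39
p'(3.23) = 0.12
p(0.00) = -0.62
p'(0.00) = 0.25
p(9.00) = -0.14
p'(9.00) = 0.02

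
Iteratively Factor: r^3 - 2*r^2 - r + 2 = (r - 2)*(r^2 - 1) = (r - 2)*(r + 1)*(r - 1)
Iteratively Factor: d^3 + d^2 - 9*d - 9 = (d - 3)*(d^2 + 4*d + 3) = (d - 3)*(d + 1)*(d + 3)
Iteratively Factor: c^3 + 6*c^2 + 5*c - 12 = (c - 1)*(c^2 + 7*c + 12) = (c - 1)*(c + 3)*(c + 4)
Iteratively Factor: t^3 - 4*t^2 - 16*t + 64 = (t + 4)*(t^2 - 8*t + 16) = (t - 4)*(t + 4)*(t - 4)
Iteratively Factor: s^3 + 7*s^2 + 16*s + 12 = (s + 2)*(s^2 + 5*s + 6) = (s + 2)^2*(s + 3)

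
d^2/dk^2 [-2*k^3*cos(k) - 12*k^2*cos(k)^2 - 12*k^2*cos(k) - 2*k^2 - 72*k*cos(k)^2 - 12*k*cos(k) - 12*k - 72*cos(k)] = 2*k^3*cos(k) + 12*sqrt(2)*k^2*sin(k + pi/4) + 24*k^2*cos(2*k) + 48*k*sin(k) + 48*k*sin(2*k) + 144*k*cos(2*k) + 24*sin(k) + 144*sin(2*k) + 48*cos(k) - 12*cos(2*k) - 16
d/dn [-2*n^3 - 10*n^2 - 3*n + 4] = -6*n^2 - 20*n - 3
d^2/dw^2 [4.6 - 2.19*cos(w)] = 2.19*cos(w)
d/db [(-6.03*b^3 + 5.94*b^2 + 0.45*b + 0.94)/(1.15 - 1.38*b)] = (16.6428*b^3 - 29.0007*b^2 + 13.662*b + 1.8147)/(1.9044*b^2 - 3.174*b + 1.3225)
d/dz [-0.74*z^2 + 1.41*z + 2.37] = 1.41 - 1.48*z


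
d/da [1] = 0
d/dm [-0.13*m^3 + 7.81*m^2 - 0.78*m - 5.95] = -0.39*m^2 + 15.62*m - 0.78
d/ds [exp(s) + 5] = exp(s)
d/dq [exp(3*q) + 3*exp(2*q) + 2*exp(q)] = (3*exp(2*q) + 6*exp(q) + 2)*exp(q)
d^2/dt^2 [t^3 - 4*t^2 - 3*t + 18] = 6*t - 8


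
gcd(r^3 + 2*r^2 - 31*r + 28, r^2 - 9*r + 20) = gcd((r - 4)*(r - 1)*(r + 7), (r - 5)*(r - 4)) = r - 4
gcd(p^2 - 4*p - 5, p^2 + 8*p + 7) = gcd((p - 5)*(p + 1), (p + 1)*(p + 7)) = p + 1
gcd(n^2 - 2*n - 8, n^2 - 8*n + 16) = n - 4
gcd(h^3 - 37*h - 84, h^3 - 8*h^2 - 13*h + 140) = h^2 - 3*h - 28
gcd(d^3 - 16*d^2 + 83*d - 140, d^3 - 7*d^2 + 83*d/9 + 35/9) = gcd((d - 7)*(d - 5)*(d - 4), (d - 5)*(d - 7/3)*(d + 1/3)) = d - 5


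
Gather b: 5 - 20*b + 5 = 10 - 20*b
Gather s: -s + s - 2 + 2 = 0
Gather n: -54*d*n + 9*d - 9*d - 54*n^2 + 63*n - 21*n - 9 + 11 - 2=-54*n^2 + n*(42 - 54*d)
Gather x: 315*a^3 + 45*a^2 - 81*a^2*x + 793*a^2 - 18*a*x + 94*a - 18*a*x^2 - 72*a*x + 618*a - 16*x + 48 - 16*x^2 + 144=315*a^3 + 838*a^2 + 712*a + x^2*(-18*a - 16) + x*(-81*a^2 - 90*a - 16) + 192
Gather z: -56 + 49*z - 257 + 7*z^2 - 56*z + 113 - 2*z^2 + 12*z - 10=5*z^2 + 5*z - 210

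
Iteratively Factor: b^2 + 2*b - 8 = (b - 2)*(b + 4)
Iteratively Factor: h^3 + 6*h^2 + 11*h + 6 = (h + 1)*(h^2 + 5*h + 6) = (h + 1)*(h + 2)*(h + 3)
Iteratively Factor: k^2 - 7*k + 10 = (k - 2)*(k - 5)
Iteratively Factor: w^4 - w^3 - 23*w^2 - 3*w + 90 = (w - 2)*(w^3 + w^2 - 21*w - 45) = (w - 2)*(w + 3)*(w^2 - 2*w - 15) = (w - 2)*(w + 3)^2*(w - 5)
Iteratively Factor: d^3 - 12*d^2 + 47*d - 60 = (d - 4)*(d^2 - 8*d + 15) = (d - 4)*(d - 3)*(d - 5)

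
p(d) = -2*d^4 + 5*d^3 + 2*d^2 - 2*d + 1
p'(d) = -8*d^3 + 15*d^2 + 4*d - 2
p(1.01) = 4.09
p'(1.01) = 9.10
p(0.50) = 1.00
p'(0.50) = 2.75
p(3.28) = -39.09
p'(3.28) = -109.80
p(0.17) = 0.74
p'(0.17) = -0.93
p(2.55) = 7.25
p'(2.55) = -26.91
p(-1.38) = -12.83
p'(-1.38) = 42.07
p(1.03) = 4.27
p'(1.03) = 9.29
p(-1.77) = -36.55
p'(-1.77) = 82.28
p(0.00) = 1.00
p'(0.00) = -2.00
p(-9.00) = -16586.00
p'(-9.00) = 7009.00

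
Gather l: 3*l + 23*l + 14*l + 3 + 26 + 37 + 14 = 40*l + 80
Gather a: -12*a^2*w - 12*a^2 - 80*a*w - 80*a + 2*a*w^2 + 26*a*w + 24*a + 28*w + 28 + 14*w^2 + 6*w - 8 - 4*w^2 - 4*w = a^2*(-12*w - 12) + a*(2*w^2 - 54*w - 56) + 10*w^2 + 30*w + 20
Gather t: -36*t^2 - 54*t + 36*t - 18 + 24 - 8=-36*t^2 - 18*t - 2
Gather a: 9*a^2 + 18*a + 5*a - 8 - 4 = 9*a^2 + 23*a - 12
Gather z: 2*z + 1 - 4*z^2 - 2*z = 1 - 4*z^2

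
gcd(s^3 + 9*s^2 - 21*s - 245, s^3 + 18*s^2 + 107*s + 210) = s + 7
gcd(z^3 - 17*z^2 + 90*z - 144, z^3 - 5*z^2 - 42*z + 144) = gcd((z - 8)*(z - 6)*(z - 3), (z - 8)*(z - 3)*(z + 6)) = z^2 - 11*z + 24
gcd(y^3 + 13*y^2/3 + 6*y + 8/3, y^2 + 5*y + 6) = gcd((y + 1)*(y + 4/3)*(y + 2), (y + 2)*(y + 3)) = y + 2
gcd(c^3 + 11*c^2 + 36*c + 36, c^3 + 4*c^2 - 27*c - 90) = c^2 + 9*c + 18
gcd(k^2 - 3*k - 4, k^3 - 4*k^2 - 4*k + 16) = k - 4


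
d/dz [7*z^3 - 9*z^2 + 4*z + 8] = 21*z^2 - 18*z + 4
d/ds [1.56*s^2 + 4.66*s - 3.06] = 3.12*s + 4.66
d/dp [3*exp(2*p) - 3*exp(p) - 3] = (6*exp(p) - 3)*exp(p)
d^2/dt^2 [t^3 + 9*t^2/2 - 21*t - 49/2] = 6*t + 9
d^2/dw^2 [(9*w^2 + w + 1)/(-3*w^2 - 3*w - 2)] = 6*(24*w^3 + 45*w^2 - 3*w - 11)/(27*w^6 + 81*w^5 + 135*w^4 + 135*w^3 + 90*w^2 + 36*w + 8)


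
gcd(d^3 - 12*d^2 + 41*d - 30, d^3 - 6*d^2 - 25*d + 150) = d^2 - 11*d + 30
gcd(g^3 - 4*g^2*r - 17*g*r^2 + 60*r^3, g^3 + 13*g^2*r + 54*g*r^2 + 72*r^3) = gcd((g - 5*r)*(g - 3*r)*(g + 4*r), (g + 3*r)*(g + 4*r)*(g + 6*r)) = g + 4*r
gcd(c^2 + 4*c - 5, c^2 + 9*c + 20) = c + 5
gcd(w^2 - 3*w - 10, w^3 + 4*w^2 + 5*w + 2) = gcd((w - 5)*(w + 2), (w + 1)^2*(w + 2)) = w + 2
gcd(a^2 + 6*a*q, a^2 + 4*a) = a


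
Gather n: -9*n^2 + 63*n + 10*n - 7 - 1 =-9*n^2 + 73*n - 8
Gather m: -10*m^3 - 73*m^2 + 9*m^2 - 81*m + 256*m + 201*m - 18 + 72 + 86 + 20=-10*m^3 - 64*m^2 + 376*m + 160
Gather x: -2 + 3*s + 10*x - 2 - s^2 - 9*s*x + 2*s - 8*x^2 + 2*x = -s^2 + 5*s - 8*x^2 + x*(12 - 9*s) - 4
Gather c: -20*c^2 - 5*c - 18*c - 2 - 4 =-20*c^2 - 23*c - 6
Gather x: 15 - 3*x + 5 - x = 20 - 4*x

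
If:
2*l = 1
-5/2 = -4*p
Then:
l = 1/2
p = 5/8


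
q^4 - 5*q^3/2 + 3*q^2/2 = q^2*(q - 3/2)*(q - 1)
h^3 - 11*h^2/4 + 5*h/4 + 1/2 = (h - 2)*(h - 1)*(h + 1/4)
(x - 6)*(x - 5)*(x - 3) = x^3 - 14*x^2 + 63*x - 90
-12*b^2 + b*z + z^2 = (-3*b + z)*(4*b + z)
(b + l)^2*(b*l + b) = b^3*l + b^3 + 2*b^2*l^2 + 2*b^2*l + b*l^3 + b*l^2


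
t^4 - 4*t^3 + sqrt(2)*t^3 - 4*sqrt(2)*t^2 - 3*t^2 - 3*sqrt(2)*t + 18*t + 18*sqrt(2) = (t - 3)^2*(t + 2)*(t + sqrt(2))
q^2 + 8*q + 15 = (q + 3)*(q + 5)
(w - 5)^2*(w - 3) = w^3 - 13*w^2 + 55*w - 75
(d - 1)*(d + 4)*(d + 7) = d^3 + 10*d^2 + 17*d - 28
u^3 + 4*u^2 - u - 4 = (u - 1)*(u + 1)*(u + 4)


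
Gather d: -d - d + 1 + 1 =2 - 2*d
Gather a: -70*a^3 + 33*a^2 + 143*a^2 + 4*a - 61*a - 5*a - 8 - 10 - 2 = -70*a^3 + 176*a^2 - 62*a - 20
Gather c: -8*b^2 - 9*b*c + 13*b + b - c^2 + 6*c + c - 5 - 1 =-8*b^2 + 14*b - c^2 + c*(7 - 9*b) - 6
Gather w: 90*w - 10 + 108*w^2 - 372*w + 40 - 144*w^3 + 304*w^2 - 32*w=-144*w^3 + 412*w^2 - 314*w + 30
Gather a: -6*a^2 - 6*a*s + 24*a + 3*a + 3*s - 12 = -6*a^2 + a*(27 - 6*s) + 3*s - 12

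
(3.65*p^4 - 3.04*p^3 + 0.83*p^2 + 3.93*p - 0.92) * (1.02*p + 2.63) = 3.723*p^5 + 6.4987*p^4 - 7.1486*p^3 + 6.1915*p^2 + 9.3975*p - 2.4196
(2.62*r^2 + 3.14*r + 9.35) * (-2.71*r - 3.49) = -7.1002*r^3 - 17.6532*r^2 - 36.2971*r - 32.6315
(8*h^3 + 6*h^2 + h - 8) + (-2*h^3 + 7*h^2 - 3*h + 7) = 6*h^3 + 13*h^2 - 2*h - 1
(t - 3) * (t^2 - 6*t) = t^3 - 9*t^2 + 18*t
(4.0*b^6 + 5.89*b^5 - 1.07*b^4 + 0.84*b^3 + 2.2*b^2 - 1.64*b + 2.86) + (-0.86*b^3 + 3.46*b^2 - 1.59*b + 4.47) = 4.0*b^6 + 5.89*b^5 - 1.07*b^4 - 0.02*b^3 + 5.66*b^2 - 3.23*b + 7.33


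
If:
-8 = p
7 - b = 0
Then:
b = 7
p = -8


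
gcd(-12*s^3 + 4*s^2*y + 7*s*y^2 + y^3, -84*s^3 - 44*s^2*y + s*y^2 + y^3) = 12*s^2 + 8*s*y + y^2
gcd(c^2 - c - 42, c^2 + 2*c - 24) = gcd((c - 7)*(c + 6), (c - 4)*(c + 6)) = c + 6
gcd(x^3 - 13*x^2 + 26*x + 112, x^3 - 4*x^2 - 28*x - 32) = x^2 - 6*x - 16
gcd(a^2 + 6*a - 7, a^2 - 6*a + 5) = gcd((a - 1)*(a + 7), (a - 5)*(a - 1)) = a - 1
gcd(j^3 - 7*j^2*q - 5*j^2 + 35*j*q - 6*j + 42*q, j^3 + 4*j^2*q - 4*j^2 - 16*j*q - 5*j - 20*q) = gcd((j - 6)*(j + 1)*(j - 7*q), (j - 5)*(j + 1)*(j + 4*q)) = j + 1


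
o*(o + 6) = o^2 + 6*o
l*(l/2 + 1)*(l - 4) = l^3/2 - l^2 - 4*l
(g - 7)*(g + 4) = g^2 - 3*g - 28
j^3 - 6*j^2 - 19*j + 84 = (j - 7)*(j - 3)*(j + 4)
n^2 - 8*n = n*(n - 8)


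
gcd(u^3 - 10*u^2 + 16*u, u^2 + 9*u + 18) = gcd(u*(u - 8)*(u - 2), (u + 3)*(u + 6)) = 1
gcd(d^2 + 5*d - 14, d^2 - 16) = 1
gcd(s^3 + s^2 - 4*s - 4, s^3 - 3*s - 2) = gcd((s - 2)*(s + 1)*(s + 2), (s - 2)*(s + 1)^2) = s^2 - s - 2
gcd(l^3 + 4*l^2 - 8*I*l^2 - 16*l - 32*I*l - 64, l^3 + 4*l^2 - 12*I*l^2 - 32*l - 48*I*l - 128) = l^2 + l*(4 - 4*I) - 16*I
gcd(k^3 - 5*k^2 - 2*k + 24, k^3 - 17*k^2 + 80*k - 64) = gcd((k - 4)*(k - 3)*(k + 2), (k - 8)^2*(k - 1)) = 1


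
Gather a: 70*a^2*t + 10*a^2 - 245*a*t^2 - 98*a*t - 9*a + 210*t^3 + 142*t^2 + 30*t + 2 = a^2*(70*t + 10) + a*(-245*t^2 - 98*t - 9) + 210*t^3 + 142*t^2 + 30*t + 2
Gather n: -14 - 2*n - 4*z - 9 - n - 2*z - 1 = -3*n - 6*z - 24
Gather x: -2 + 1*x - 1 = x - 3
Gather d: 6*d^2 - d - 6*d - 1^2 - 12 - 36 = 6*d^2 - 7*d - 49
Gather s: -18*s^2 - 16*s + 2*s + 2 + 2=-18*s^2 - 14*s + 4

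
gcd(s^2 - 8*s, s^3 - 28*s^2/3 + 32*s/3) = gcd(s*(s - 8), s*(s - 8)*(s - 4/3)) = s^2 - 8*s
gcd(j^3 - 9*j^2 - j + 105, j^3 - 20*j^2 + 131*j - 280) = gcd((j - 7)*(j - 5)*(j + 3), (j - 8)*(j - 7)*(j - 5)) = j^2 - 12*j + 35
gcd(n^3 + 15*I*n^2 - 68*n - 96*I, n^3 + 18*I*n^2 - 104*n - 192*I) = n^2 + 12*I*n - 32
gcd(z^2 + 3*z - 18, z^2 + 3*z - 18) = z^2 + 3*z - 18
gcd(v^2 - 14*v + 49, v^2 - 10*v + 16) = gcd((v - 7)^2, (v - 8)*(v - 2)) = 1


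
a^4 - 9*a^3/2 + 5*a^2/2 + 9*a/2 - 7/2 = (a - 7/2)*(a - 1)^2*(a + 1)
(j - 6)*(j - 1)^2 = j^3 - 8*j^2 + 13*j - 6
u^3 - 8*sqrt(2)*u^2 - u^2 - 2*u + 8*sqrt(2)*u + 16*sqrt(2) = (u - 2)*(u + 1)*(u - 8*sqrt(2))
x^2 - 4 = (x - 2)*(x + 2)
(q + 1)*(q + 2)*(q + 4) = q^3 + 7*q^2 + 14*q + 8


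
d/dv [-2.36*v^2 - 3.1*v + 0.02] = -4.72*v - 3.1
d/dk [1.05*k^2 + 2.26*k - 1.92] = 2.1*k + 2.26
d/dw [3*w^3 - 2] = 9*w^2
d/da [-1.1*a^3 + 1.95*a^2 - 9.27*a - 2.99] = -3.3*a^2 + 3.9*a - 9.27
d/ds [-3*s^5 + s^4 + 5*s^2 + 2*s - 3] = -15*s^4 + 4*s^3 + 10*s + 2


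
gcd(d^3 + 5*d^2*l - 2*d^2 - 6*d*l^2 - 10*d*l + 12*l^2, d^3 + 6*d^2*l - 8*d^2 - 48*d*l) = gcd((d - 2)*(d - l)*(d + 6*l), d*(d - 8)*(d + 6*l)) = d + 6*l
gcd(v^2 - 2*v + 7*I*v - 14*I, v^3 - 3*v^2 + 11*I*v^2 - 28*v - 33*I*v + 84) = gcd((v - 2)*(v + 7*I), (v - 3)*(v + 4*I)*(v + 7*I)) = v + 7*I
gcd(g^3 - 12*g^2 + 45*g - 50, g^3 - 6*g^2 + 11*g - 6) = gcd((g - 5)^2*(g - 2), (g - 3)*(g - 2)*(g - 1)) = g - 2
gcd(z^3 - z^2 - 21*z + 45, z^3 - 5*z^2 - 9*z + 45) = z - 3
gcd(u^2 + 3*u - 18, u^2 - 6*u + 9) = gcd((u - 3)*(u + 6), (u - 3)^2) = u - 3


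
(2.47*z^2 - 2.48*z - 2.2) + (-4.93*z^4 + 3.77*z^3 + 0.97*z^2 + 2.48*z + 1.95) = -4.93*z^4 + 3.77*z^3 + 3.44*z^2 - 0.25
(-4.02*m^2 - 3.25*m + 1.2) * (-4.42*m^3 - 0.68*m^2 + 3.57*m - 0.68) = 17.7684*m^5 + 17.0986*m^4 - 17.4454*m^3 - 9.6849*m^2 + 6.494*m - 0.816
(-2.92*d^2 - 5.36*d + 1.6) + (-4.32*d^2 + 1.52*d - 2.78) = -7.24*d^2 - 3.84*d - 1.18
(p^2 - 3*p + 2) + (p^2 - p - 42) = 2*p^2 - 4*p - 40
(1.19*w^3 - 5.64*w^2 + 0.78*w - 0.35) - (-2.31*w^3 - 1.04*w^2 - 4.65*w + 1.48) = 3.5*w^3 - 4.6*w^2 + 5.43*w - 1.83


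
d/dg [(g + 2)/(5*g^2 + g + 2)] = (5*g^2 + g - (g + 2)*(10*g + 1) + 2)/(5*g^2 + g + 2)^2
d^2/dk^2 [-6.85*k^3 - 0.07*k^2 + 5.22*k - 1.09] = -41.1*k - 0.14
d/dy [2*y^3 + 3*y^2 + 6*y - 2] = 6*y^2 + 6*y + 6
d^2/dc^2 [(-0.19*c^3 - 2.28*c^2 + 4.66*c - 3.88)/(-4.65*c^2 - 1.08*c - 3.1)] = (-5.6843418860808e-14*c^4 - 229.456488*c^3 + 309.99132*c^2 + 530.91096*c - 27.784176)/(100.544625*c^6 + 70.0569*c^5 + 217.36053*c^4 + 94.668912*c^3 + 144.90702*c^2 + 31.1364*c + 29.791)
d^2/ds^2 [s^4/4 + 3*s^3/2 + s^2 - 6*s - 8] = 3*s^2 + 9*s + 2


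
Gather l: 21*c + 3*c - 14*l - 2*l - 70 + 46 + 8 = 24*c - 16*l - 16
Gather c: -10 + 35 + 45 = 70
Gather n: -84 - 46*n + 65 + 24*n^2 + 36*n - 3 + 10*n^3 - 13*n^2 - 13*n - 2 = 10*n^3 + 11*n^2 - 23*n - 24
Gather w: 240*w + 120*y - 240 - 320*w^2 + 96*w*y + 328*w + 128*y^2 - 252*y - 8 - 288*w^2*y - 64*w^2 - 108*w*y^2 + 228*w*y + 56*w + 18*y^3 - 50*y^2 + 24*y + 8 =w^2*(-288*y - 384) + w*(-108*y^2 + 324*y + 624) + 18*y^3 + 78*y^2 - 108*y - 240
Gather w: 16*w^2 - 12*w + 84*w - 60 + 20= 16*w^2 + 72*w - 40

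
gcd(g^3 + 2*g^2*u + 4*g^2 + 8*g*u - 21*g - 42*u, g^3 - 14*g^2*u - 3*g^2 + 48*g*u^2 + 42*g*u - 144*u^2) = g - 3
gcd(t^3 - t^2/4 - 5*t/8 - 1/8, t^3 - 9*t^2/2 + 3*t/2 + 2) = t^2 - t/2 - 1/2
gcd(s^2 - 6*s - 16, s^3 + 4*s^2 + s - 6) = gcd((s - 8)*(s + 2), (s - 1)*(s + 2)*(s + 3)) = s + 2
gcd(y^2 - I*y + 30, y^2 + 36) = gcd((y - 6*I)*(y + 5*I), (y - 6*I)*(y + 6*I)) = y - 6*I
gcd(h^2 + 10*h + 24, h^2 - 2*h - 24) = h + 4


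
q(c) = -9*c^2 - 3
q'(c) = -18*c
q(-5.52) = -277.23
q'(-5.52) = 99.36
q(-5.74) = -299.53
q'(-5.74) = 103.32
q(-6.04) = -331.33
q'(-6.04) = 108.72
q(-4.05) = -150.62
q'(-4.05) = 72.90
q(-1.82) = -32.81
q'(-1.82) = 32.76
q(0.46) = -4.90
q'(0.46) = -8.28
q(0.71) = -7.54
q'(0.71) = -12.78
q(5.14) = -240.78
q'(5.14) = -92.52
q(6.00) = -327.00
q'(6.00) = -108.00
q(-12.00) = -1299.00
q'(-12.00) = 216.00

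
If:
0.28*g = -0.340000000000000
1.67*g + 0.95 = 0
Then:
No Solution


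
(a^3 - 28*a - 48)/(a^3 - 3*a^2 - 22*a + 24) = (a + 2)/(a - 1)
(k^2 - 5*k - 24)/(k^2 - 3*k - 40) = (k + 3)/(k + 5)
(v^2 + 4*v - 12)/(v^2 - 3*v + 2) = (v + 6)/(v - 1)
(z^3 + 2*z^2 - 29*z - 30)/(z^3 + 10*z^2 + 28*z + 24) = (z^2 - 4*z - 5)/(z^2 + 4*z + 4)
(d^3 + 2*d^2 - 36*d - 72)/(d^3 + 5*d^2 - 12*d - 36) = (d - 6)/(d - 3)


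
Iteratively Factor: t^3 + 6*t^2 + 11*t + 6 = (t + 1)*(t^2 + 5*t + 6) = (t + 1)*(t + 3)*(t + 2)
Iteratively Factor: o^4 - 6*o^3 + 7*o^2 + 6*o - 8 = (o - 1)*(o^3 - 5*o^2 + 2*o + 8) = (o - 1)*(o + 1)*(o^2 - 6*o + 8) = (o - 4)*(o - 1)*(o + 1)*(o - 2)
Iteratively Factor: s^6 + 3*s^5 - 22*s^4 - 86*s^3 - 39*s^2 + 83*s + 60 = (s - 5)*(s^5 + 8*s^4 + 18*s^3 + 4*s^2 - 19*s - 12) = (s - 5)*(s - 1)*(s^4 + 9*s^3 + 27*s^2 + 31*s + 12) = (s - 5)*(s - 1)*(s + 1)*(s^3 + 8*s^2 + 19*s + 12) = (s - 5)*(s - 1)*(s + 1)*(s + 4)*(s^2 + 4*s + 3) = (s - 5)*(s - 1)*(s + 1)^2*(s + 4)*(s + 3)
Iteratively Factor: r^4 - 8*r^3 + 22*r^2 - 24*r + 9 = (r - 1)*(r^3 - 7*r^2 + 15*r - 9) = (r - 3)*(r - 1)*(r^2 - 4*r + 3) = (r - 3)^2*(r - 1)*(r - 1)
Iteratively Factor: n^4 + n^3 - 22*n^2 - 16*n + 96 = (n - 4)*(n^3 + 5*n^2 - 2*n - 24) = (n - 4)*(n - 2)*(n^2 + 7*n + 12) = (n - 4)*(n - 2)*(n + 4)*(n + 3)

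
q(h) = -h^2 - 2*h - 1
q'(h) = -2*h - 2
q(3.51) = -20.34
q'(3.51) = -9.02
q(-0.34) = -0.44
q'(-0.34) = -1.32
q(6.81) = -61.00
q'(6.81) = -15.62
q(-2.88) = -3.53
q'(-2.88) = 3.76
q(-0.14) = -0.74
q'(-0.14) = -1.72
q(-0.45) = -0.30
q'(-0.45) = -1.10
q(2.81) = -14.52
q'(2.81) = -7.62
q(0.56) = -2.43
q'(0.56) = -3.12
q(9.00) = -100.00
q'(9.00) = -20.00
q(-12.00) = -121.00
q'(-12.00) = 22.00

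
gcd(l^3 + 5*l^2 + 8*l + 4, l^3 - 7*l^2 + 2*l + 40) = l + 2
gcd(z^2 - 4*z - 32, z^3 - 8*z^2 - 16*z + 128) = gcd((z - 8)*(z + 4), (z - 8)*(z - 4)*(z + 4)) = z^2 - 4*z - 32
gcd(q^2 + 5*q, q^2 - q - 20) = 1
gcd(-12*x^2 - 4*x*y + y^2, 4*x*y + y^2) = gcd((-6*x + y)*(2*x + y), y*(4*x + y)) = 1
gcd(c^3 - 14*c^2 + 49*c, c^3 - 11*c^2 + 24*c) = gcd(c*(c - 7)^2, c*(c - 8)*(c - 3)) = c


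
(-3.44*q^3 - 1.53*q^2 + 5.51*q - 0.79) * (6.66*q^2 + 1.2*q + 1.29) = -22.9104*q^5 - 14.3178*q^4 + 30.423*q^3 - 0.623100000000001*q^2 + 6.1599*q - 1.0191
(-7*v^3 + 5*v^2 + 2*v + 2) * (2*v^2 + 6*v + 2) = -14*v^5 - 32*v^4 + 20*v^3 + 26*v^2 + 16*v + 4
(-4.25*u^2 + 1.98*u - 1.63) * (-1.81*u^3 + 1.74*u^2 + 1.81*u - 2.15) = 7.6925*u^5 - 10.9788*u^4 - 1.297*u^3 + 9.8851*u^2 - 7.2073*u + 3.5045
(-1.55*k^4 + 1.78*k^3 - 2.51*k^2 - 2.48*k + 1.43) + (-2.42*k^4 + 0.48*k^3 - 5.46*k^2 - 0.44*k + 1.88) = -3.97*k^4 + 2.26*k^3 - 7.97*k^2 - 2.92*k + 3.31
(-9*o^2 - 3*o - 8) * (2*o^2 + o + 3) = -18*o^4 - 15*o^3 - 46*o^2 - 17*o - 24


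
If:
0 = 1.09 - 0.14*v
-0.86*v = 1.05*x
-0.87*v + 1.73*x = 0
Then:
No Solution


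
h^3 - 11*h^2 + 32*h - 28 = (h - 7)*(h - 2)^2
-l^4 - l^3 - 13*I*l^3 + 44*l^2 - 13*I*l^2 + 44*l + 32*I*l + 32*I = (l + 4*I)*(l + 8*I)*(-I*l + 1)*(-I*l - I)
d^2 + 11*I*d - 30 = (d + 5*I)*(d + 6*I)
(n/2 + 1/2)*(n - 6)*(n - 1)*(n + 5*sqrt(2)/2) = n^4/2 - 3*n^3 + 5*sqrt(2)*n^3/4 - 15*sqrt(2)*n^2/2 - n^2/2 - 5*sqrt(2)*n/4 + 3*n + 15*sqrt(2)/2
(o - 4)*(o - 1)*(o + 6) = o^3 + o^2 - 26*o + 24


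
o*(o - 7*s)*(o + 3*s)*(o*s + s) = o^4*s - 4*o^3*s^2 + o^3*s - 21*o^2*s^3 - 4*o^2*s^2 - 21*o*s^3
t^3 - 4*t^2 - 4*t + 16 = (t - 4)*(t - 2)*(t + 2)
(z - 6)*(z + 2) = z^2 - 4*z - 12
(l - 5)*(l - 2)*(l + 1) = l^3 - 6*l^2 + 3*l + 10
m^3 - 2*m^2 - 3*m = m*(m - 3)*(m + 1)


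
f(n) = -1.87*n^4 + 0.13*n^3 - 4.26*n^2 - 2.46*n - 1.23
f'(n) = -7.48*n^3 + 0.39*n^2 - 8.52*n - 2.46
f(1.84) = -40.80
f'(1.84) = -63.41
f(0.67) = -5.13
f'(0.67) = -10.24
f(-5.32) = -1626.20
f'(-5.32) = 1180.16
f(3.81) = -459.29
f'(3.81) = -442.95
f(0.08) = -1.45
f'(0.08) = -3.14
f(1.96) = -49.04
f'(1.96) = -73.98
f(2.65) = -127.47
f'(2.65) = -161.50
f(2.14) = -63.95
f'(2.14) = -92.21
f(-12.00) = -39586.11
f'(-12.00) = 13081.38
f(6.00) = -2564.79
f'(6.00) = -1655.22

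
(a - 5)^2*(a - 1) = a^3 - 11*a^2 + 35*a - 25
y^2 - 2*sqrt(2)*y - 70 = (y - 7*sqrt(2))*(y + 5*sqrt(2))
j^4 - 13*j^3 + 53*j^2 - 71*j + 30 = (j - 6)*(j - 5)*(j - 1)^2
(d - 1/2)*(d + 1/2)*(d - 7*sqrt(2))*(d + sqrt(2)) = d^4 - 6*sqrt(2)*d^3 - 57*d^2/4 + 3*sqrt(2)*d/2 + 7/2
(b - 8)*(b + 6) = b^2 - 2*b - 48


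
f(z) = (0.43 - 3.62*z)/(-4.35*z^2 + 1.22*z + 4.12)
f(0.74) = -0.85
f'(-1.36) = -1.59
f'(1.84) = -0.88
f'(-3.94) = -0.06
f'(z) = (0.43 - 3.62*z)*(8.7*z - 1.22)/(-4.35*z^2 + 1.22*z + 4.12)^2 - 3.62/(-4.35*z^2 + 1.22*z + 4.12) = (-15.747*z^2 + 3.741*z - 15.439)/(18.9225*z^4 - 10.614*z^3 - 34.3556*z^2 + 10.0528*z + 16.9744)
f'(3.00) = -0.15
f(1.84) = 0.75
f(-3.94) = -0.22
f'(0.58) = -1.64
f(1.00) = -3.22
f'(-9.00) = -0.01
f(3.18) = 0.31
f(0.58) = -0.50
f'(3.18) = -0.13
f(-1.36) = -0.96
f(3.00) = 0.33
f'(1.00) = -28.00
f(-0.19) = 0.30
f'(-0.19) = -1.20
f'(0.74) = -3.05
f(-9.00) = -0.09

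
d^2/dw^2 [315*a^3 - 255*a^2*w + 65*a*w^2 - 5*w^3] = 130*a - 30*w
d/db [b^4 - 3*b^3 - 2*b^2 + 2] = b*(4*b^2 - 9*b - 4)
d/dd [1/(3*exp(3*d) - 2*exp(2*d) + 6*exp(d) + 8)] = (-9*exp(2*d) + 4*exp(d) - 6)*exp(d)/(3*exp(3*d) - 2*exp(2*d) + 6*exp(d) + 8)^2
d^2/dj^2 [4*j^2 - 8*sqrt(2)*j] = 8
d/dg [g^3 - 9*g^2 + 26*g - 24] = 3*g^2 - 18*g + 26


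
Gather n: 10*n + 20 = 10*n + 20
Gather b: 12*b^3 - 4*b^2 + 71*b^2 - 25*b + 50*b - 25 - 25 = 12*b^3 + 67*b^2 + 25*b - 50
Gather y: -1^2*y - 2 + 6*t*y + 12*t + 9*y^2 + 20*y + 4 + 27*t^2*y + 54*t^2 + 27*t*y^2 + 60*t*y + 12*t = 54*t^2 + 24*t + y^2*(27*t + 9) + y*(27*t^2 + 66*t + 19) + 2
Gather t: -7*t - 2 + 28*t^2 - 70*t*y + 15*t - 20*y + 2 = 28*t^2 + t*(8 - 70*y) - 20*y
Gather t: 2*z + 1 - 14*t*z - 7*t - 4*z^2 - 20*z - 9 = t*(-14*z - 7) - 4*z^2 - 18*z - 8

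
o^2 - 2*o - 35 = (o - 7)*(o + 5)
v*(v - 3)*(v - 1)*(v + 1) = v^4 - 3*v^3 - v^2 + 3*v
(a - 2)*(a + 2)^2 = a^3 + 2*a^2 - 4*a - 8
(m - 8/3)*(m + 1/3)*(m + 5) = m^3 + 8*m^2/3 - 113*m/9 - 40/9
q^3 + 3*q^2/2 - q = q*(q - 1/2)*(q + 2)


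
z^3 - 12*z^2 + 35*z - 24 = (z - 8)*(z - 3)*(z - 1)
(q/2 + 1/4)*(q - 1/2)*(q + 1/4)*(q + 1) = q^4/2 + 5*q^3/8 - 5*q/32 - 1/32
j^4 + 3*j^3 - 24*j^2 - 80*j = j*(j - 5)*(j + 4)^2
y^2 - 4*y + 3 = (y - 3)*(y - 1)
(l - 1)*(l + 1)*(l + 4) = l^3 + 4*l^2 - l - 4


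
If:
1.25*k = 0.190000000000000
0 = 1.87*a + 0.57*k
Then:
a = -0.05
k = 0.15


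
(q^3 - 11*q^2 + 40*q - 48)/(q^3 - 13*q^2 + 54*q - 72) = (q - 4)/(q - 6)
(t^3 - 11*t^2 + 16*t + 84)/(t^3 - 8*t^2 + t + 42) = (t - 6)/(t - 3)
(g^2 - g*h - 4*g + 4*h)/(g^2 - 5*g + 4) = (g - h)/(g - 1)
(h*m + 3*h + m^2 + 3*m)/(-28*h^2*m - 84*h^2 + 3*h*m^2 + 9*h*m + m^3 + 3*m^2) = (-h - m)/(28*h^2 - 3*h*m - m^2)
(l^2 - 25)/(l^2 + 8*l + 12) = (l^2 - 25)/(l^2 + 8*l + 12)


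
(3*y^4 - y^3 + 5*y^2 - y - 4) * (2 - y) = -3*y^5 + 7*y^4 - 7*y^3 + 11*y^2 + 2*y - 8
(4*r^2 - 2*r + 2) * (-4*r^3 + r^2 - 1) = -16*r^5 + 12*r^4 - 10*r^3 - 2*r^2 + 2*r - 2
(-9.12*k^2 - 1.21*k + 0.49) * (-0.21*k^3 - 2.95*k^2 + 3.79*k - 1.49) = 1.9152*k^5 + 27.1581*k^4 - 31.0982*k^3 + 7.5574*k^2 + 3.66*k - 0.7301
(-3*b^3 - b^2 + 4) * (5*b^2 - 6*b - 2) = -15*b^5 + 13*b^4 + 12*b^3 + 22*b^2 - 24*b - 8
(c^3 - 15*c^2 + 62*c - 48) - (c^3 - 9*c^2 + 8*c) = -6*c^2 + 54*c - 48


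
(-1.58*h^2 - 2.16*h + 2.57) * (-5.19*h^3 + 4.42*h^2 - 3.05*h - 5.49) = 8.2002*h^5 + 4.2268*h^4 - 18.0665*h^3 + 26.6216*h^2 + 4.0199*h - 14.1093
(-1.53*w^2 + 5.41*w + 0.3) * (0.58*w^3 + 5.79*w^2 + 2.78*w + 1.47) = -0.8874*w^5 - 5.7209*w^4 + 27.2445*w^3 + 14.5277*w^2 + 8.7867*w + 0.441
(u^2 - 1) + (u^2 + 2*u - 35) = 2*u^2 + 2*u - 36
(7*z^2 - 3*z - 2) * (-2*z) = -14*z^3 + 6*z^2 + 4*z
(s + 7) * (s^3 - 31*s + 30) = s^4 + 7*s^3 - 31*s^2 - 187*s + 210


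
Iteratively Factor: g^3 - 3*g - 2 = (g + 1)*(g^2 - g - 2) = (g - 2)*(g + 1)*(g + 1)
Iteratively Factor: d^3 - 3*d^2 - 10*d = (d + 2)*(d^2 - 5*d) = d*(d + 2)*(d - 5)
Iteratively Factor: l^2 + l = (l)*(l + 1)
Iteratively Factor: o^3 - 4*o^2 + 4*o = (o)*(o^2 - 4*o + 4) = o*(o - 2)*(o - 2)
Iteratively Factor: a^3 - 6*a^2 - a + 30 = (a - 5)*(a^2 - a - 6) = (a - 5)*(a - 3)*(a + 2)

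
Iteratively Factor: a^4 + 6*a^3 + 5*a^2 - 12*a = (a + 3)*(a^3 + 3*a^2 - 4*a) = (a + 3)*(a + 4)*(a^2 - a) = (a - 1)*(a + 3)*(a + 4)*(a)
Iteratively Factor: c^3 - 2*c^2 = (c - 2)*(c^2) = c*(c - 2)*(c)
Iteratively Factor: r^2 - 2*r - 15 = (r - 5)*(r + 3)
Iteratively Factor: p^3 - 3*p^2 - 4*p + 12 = (p + 2)*(p^2 - 5*p + 6) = (p - 3)*(p + 2)*(p - 2)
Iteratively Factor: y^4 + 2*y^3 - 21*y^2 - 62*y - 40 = (y + 1)*(y^3 + y^2 - 22*y - 40) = (y + 1)*(y + 4)*(y^2 - 3*y - 10) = (y + 1)*(y + 2)*(y + 4)*(y - 5)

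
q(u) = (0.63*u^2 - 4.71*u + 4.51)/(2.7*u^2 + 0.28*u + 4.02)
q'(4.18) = 0.05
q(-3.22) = 0.84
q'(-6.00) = 0.06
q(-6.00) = 0.56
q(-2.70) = 0.95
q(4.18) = -0.08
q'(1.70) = -0.10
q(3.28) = -0.12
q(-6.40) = 0.54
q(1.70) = -0.14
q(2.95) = -0.14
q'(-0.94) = 0.25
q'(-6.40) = 0.05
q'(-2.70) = 0.24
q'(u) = (-5.4*u - 0.28)*(0.63*u^2 - 4.71*u + 4.51)/(2.7*u^2 + 0.28*u + 4.02)^2 + (1.26*u - 4.71)/(2.7*u^2 + 0.28*u + 4.02)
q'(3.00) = 0.04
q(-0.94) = 1.55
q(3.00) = -0.14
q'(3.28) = 0.05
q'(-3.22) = 0.18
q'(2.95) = 0.04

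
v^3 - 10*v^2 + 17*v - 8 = (v - 8)*(v - 1)^2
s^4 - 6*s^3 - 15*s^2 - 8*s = s*(s - 8)*(s + 1)^2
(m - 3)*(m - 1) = m^2 - 4*m + 3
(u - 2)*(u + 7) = u^2 + 5*u - 14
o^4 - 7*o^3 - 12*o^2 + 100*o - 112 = (o - 7)*(o - 2)^2*(o + 4)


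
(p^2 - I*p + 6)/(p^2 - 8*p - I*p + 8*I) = (p^2 - I*p + 6)/(p^2 - 8*p - I*p + 8*I)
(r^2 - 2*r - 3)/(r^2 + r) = (r - 3)/r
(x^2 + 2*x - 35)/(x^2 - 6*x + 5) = (x + 7)/(x - 1)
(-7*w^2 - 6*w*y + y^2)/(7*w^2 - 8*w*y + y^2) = (w + y)/(-w + y)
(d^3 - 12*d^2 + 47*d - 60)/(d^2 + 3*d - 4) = (d^3 - 12*d^2 + 47*d - 60)/(d^2 + 3*d - 4)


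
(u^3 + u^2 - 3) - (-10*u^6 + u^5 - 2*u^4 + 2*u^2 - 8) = 10*u^6 - u^5 + 2*u^4 + u^3 - u^2 + 5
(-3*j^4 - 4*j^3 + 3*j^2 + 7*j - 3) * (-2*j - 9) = 6*j^5 + 35*j^4 + 30*j^3 - 41*j^2 - 57*j + 27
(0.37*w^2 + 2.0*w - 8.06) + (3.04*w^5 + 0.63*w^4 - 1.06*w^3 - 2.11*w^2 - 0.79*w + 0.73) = 3.04*w^5 + 0.63*w^4 - 1.06*w^3 - 1.74*w^2 + 1.21*w - 7.33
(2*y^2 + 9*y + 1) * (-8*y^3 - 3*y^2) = -16*y^5 - 78*y^4 - 35*y^3 - 3*y^2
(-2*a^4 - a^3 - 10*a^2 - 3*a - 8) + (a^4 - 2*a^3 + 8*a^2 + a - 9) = -a^4 - 3*a^3 - 2*a^2 - 2*a - 17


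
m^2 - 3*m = m*(m - 3)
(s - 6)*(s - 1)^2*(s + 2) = s^4 - 6*s^3 - 3*s^2 + 20*s - 12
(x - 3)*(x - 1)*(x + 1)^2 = x^4 - 2*x^3 - 4*x^2 + 2*x + 3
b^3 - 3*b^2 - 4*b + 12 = (b - 3)*(b - 2)*(b + 2)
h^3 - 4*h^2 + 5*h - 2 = (h - 2)*(h - 1)^2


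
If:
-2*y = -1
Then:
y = 1/2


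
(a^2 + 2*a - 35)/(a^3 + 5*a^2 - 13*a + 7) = (a - 5)/(a^2 - 2*a + 1)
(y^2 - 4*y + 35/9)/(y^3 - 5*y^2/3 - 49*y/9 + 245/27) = 3/(3*y + 7)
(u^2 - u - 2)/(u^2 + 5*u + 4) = (u - 2)/(u + 4)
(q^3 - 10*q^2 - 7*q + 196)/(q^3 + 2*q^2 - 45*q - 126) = (q^2 - 3*q - 28)/(q^2 + 9*q + 18)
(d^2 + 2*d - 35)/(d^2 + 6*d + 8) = (d^2 + 2*d - 35)/(d^2 + 6*d + 8)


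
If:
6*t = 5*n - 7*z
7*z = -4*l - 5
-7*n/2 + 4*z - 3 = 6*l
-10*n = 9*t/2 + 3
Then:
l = -3187/5792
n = -537/1448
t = 57/362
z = -579/1448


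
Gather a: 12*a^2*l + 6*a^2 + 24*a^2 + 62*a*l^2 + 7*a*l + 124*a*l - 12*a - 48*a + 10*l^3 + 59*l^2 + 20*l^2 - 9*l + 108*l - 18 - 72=a^2*(12*l + 30) + a*(62*l^2 + 131*l - 60) + 10*l^3 + 79*l^2 + 99*l - 90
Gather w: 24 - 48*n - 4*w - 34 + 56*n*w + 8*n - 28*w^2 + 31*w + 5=-40*n - 28*w^2 + w*(56*n + 27) - 5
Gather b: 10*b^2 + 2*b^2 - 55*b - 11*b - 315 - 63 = 12*b^2 - 66*b - 378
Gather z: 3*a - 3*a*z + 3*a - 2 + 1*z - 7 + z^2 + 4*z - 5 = 6*a + z^2 + z*(5 - 3*a) - 14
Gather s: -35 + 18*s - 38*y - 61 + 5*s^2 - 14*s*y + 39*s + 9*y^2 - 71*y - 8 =5*s^2 + s*(57 - 14*y) + 9*y^2 - 109*y - 104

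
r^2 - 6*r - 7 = (r - 7)*(r + 1)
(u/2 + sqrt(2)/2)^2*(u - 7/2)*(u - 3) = u^4/4 - 13*u^3/8 + sqrt(2)*u^3/2 - 13*sqrt(2)*u^2/4 + 25*u^2/8 - 13*u/4 + 21*sqrt(2)*u/4 + 21/4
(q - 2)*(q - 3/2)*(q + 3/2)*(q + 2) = q^4 - 25*q^2/4 + 9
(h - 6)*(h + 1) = h^2 - 5*h - 6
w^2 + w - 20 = (w - 4)*(w + 5)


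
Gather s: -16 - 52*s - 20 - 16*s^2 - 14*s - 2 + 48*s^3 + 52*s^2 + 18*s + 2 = 48*s^3 + 36*s^2 - 48*s - 36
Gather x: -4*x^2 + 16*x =-4*x^2 + 16*x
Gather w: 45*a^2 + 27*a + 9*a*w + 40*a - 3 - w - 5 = 45*a^2 + 67*a + w*(9*a - 1) - 8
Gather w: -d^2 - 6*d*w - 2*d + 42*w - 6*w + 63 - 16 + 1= -d^2 - 2*d + w*(36 - 6*d) + 48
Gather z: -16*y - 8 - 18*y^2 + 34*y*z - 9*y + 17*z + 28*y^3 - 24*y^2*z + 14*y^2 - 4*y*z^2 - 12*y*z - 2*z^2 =28*y^3 - 4*y^2 - 25*y + z^2*(-4*y - 2) + z*(-24*y^2 + 22*y + 17) - 8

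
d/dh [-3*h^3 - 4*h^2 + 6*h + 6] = -9*h^2 - 8*h + 6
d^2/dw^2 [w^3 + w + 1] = 6*w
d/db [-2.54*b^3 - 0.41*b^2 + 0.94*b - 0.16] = -7.62*b^2 - 0.82*b + 0.94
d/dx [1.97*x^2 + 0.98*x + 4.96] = 3.94*x + 0.98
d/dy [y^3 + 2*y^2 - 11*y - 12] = 3*y^2 + 4*y - 11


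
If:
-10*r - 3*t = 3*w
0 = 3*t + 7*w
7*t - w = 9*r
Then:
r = 0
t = 0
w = 0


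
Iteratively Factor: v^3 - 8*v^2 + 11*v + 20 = (v - 4)*(v^2 - 4*v - 5) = (v - 5)*(v - 4)*(v + 1)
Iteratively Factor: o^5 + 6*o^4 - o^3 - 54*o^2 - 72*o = (o + 2)*(o^4 + 4*o^3 - 9*o^2 - 36*o) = (o + 2)*(o + 3)*(o^3 + o^2 - 12*o) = (o - 3)*(o + 2)*(o + 3)*(o^2 + 4*o) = o*(o - 3)*(o + 2)*(o + 3)*(o + 4)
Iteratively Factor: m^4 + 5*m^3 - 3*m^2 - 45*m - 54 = (m + 3)*(m^3 + 2*m^2 - 9*m - 18) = (m + 3)^2*(m^2 - m - 6) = (m - 3)*(m + 3)^2*(m + 2)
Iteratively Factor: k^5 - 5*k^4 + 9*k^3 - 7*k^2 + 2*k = (k - 2)*(k^4 - 3*k^3 + 3*k^2 - k) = (k - 2)*(k - 1)*(k^3 - 2*k^2 + k) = (k - 2)*(k - 1)^2*(k^2 - k) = k*(k - 2)*(k - 1)^2*(k - 1)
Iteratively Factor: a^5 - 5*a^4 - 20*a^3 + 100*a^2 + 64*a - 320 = (a + 4)*(a^4 - 9*a^3 + 16*a^2 + 36*a - 80) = (a - 4)*(a + 4)*(a^3 - 5*a^2 - 4*a + 20) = (a - 5)*(a - 4)*(a + 4)*(a^2 - 4) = (a - 5)*(a - 4)*(a + 2)*(a + 4)*(a - 2)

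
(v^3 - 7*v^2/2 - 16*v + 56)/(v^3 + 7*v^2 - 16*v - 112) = (v - 7/2)/(v + 7)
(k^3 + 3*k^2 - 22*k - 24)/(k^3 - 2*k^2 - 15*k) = (-k^3 - 3*k^2 + 22*k + 24)/(k*(-k^2 + 2*k + 15))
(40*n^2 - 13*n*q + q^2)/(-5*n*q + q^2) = (-8*n + q)/q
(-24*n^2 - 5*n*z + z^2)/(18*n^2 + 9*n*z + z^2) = (-8*n + z)/(6*n + z)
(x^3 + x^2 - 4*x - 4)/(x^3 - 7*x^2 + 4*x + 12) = (x + 2)/(x - 6)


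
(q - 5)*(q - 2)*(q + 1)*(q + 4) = q^4 - 2*q^3 - 21*q^2 + 22*q + 40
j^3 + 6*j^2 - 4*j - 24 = (j - 2)*(j + 2)*(j + 6)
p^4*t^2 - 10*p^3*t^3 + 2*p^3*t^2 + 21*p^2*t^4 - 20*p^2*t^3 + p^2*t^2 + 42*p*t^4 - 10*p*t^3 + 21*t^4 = (p - 7*t)*(p - 3*t)*(p*t + t)^2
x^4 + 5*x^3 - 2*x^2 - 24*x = x*(x - 2)*(x + 3)*(x + 4)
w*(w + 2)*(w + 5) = w^3 + 7*w^2 + 10*w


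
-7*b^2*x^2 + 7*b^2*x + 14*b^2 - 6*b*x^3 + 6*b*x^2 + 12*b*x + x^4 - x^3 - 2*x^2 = (-7*b + x)*(b + x)*(x - 2)*(x + 1)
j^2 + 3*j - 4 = (j - 1)*(j + 4)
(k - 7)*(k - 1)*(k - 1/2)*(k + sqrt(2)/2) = k^4 - 17*k^3/2 + sqrt(2)*k^3/2 - 17*sqrt(2)*k^2/4 + 11*k^2 - 7*k/2 + 11*sqrt(2)*k/2 - 7*sqrt(2)/4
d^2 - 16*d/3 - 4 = (d - 6)*(d + 2/3)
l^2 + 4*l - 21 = (l - 3)*(l + 7)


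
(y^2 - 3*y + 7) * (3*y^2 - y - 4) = 3*y^4 - 10*y^3 + 20*y^2 + 5*y - 28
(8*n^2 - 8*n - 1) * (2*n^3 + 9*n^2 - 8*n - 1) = 16*n^5 + 56*n^4 - 138*n^3 + 47*n^2 + 16*n + 1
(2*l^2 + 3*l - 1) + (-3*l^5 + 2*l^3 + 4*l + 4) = -3*l^5 + 2*l^3 + 2*l^2 + 7*l + 3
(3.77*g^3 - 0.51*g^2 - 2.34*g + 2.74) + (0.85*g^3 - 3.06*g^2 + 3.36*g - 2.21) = 4.62*g^3 - 3.57*g^2 + 1.02*g + 0.53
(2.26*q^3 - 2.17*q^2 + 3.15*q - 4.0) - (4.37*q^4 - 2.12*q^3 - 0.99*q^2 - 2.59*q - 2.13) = -4.37*q^4 + 4.38*q^3 - 1.18*q^2 + 5.74*q - 1.87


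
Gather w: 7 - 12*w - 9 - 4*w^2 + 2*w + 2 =-4*w^2 - 10*w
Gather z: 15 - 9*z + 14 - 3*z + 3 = 32 - 12*z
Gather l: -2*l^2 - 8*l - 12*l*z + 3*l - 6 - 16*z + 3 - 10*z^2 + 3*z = -2*l^2 + l*(-12*z - 5) - 10*z^2 - 13*z - 3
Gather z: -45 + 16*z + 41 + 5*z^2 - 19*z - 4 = 5*z^2 - 3*z - 8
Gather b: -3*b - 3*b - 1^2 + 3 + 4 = 6 - 6*b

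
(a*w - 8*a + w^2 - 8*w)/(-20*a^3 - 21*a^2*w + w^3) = (w - 8)/(-20*a^2 - a*w + w^2)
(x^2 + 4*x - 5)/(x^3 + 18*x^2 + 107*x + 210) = (x - 1)/(x^2 + 13*x + 42)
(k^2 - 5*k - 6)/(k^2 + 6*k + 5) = (k - 6)/(k + 5)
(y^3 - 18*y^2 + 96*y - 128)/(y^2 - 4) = (y^2 - 16*y + 64)/(y + 2)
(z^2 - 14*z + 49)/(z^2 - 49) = (z - 7)/(z + 7)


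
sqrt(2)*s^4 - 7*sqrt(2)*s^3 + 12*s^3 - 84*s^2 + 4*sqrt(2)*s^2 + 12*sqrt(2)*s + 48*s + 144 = (s - 6)*(s - 2)*(s + 6*sqrt(2))*(sqrt(2)*s + sqrt(2))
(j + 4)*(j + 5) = j^2 + 9*j + 20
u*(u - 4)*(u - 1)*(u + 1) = u^4 - 4*u^3 - u^2 + 4*u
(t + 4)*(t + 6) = t^2 + 10*t + 24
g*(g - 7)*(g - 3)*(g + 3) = g^4 - 7*g^3 - 9*g^2 + 63*g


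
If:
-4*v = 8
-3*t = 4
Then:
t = -4/3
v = -2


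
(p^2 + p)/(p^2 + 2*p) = (p + 1)/(p + 2)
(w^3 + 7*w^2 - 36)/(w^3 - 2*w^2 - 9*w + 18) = (w + 6)/(w - 3)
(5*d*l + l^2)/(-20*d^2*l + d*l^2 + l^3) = -1/(4*d - l)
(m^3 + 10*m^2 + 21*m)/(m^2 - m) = (m^2 + 10*m + 21)/(m - 1)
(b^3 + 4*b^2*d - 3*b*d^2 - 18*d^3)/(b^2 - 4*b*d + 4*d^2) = (b^2 + 6*b*d + 9*d^2)/(b - 2*d)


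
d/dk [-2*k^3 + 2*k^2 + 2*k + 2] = -6*k^2 + 4*k + 2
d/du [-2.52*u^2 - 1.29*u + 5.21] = -5.04*u - 1.29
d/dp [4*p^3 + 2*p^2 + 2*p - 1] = 12*p^2 + 4*p + 2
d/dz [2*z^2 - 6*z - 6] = 4*z - 6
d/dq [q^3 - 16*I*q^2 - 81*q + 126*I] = 3*q^2 - 32*I*q - 81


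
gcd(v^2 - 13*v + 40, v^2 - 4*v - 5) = v - 5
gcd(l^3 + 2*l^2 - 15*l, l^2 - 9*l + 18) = l - 3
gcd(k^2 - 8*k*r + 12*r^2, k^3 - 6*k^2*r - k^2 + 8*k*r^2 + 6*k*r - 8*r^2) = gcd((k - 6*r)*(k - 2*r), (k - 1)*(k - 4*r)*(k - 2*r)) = -k + 2*r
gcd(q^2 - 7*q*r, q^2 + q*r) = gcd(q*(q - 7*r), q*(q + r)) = q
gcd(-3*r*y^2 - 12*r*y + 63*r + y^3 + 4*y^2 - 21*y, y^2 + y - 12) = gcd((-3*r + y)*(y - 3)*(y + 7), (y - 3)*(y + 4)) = y - 3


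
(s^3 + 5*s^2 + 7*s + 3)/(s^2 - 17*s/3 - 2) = 3*(s^3 + 5*s^2 + 7*s + 3)/(3*s^2 - 17*s - 6)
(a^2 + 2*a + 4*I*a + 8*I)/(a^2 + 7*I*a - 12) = (a + 2)/(a + 3*I)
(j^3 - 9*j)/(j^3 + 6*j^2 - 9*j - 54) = j/(j + 6)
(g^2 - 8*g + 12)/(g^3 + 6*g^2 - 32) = (g - 6)/(g^2 + 8*g + 16)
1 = 1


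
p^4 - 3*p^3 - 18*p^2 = p^2*(p - 6)*(p + 3)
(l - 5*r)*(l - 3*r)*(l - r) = l^3 - 9*l^2*r + 23*l*r^2 - 15*r^3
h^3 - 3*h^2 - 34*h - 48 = (h - 8)*(h + 2)*(h + 3)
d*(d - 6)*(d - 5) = d^3 - 11*d^2 + 30*d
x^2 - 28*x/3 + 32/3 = (x - 8)*(x - 4/3)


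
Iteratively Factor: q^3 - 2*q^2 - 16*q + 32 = (q - 4)*(q^2 + 2*q - 8) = (q - 4)*(q - 2)*(q + 4)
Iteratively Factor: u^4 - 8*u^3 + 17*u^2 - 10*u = (u - 2)*(u^3 - 6*u^2 + 5*u) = u*(u - 2)*(u^2 - 6*u + 5) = u*(u - 2)*(u - 1)*(u - 5)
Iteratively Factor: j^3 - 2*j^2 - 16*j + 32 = (j + 4)*(j^2 - 6*j + 8) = (j - 4)*(j + 4)*(j - 2)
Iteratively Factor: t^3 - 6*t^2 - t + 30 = (t - 5)*(t^2 - t - 6) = (t - 5)*(t - 3)*(t + 2)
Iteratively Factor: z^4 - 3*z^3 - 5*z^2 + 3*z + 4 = (z - 1)*(z^3 - 2*z^2 - 7*z - 4) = (z - 1)*(z + 1)*(z^2 - 3*z - 4) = (z - 1)*(z + 1)^2*(z - 4)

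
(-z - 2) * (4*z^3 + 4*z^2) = -4*z^4 - 12*z^3 - 8*z^2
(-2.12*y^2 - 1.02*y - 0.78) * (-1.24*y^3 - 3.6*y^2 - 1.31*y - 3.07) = 2.6288*y^5 + 8.8968*y^4 + 7.4164*y^3 + 10.6526*y^2 + 4.1532*y + 2.3946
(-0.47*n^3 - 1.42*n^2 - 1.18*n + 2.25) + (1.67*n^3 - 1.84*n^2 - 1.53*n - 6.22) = 1.2*n^3 - 3.26*n^2 - 2.71*n - 3.97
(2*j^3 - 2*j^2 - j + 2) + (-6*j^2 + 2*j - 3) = 2*j^3 - 8*j^2 + j - 1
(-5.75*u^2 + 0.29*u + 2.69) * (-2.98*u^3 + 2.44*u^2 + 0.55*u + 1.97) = 17.135*u^5 - 14.8942*u^4 - 10.4711*u^3 - 4.6044*u^2 + 2.0508*u + 5.2993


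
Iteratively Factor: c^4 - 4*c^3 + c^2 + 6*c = (c)*(c^3 - 4*c^2 + c + 6) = c*(c - 2)*(c^2 - 2*c - 3) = c*(c - 2)*(c + 1)*(c - 3)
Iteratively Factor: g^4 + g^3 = (g)*(g^3 + g^2) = g^2*(g^2 + g) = g^2*(g + 1)*(g)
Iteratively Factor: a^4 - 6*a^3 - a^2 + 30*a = (a - 3)*(a^3 - 3*a^2 - 10*a) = (a - 5)*(a - 3)*(a^2 + 2*a) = a*(a - 5)*(a - 3)*(a + 2)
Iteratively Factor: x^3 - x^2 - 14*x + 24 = (x - 2)*(x^2 + x - 12) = (x - 2)*(x + 4)*(x - 3)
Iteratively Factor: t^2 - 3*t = (t - 3)*(t)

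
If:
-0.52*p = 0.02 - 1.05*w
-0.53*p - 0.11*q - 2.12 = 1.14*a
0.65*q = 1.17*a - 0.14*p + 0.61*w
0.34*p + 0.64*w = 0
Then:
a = -1.58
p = -0.02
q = -2.83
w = 0.01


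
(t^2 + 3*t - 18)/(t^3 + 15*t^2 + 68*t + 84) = (t - 3)/(t^2 + 9*t + 14)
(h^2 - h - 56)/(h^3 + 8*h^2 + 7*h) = (h - 8)/(h*(h + 1))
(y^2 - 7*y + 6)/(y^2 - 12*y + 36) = (y - 1)/(y - 6)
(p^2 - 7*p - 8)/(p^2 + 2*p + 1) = (p - 8)/(p + 1)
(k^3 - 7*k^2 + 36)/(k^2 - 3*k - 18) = (k^2 - k - 6)/(k + 3)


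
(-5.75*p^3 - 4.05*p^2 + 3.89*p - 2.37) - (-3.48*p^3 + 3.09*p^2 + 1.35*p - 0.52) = -2.27*p^3 - 7.14*p^2 + 2.54*p - 1.85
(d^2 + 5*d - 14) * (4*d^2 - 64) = 4*d^4 + 20*d^3 - 120*d^2 - 320*d + 896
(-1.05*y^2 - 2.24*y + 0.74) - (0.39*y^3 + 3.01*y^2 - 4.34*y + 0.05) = -0.39*y^3 - 4.06*y^2 + 2.1*y + 0.69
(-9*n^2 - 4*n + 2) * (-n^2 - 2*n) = 9*n^4 + 22*n^3 + 6*n^2 - 4*n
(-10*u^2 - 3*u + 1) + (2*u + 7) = -10*u^2 - u + 8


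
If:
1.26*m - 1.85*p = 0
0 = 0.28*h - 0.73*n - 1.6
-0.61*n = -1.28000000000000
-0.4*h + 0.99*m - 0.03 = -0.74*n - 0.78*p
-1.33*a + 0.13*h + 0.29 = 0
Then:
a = 1.31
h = 11.19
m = 1.94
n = 2.10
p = 1.32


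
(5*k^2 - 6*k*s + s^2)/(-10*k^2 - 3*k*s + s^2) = (-k + s)/(2*k + s)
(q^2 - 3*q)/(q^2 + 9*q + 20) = q*(q - 3)/(q^2 + 9*q + 20)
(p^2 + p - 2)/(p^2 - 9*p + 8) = (p + 2)/(p - 8)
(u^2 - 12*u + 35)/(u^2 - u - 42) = (u - 5)/(u + 6)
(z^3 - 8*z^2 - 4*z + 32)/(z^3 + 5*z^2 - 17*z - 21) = (z^3 - 8*z^2 - 4*z + 32)/(z^3 + 5*z^2 - 17*z - 21)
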